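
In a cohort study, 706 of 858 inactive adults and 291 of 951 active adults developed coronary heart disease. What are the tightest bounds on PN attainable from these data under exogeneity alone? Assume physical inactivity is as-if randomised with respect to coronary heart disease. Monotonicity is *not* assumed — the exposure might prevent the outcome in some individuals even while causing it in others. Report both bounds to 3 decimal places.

0.628 ≤ PN ≤ 0.843

p₁ = P(outcome | exposed) = 706/858 = 0.82284
p₀ = P(outcome | unexposed) = 291/951 = 0.30599
Under exogeneity alone the bounds on PN are max{0,(p₁−p₀)/p₁} ≤ PN ≤ min{1,(1−p₀)/p₁}.
  lower = (p₁ − p₀)/p₁ = 0.51685 / 0.82284 ≈ 0.6281
  upper = min{1, (1 − p₀)/p₁} = 0.69401 / 0.82284 ≈ 0.8434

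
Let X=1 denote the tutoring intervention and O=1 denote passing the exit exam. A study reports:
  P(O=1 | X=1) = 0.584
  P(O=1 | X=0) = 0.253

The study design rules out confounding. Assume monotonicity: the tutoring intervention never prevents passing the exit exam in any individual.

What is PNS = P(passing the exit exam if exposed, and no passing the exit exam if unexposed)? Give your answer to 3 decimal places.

PNS ≈ 0.331

Let p₁ = 0.584, p₀ = 0.253.
Under exogeneity and monotonicity, PNS = p₁ − p₀.
PNS = 0.584 − 0.253 = 0.331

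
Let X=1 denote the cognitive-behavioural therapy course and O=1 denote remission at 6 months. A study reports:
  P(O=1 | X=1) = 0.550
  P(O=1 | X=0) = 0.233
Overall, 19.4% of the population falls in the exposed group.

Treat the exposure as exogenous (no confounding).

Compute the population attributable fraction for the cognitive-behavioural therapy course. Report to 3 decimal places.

Let p₁ = 0.55, p₀ = 0.233.
Overall risk P(Y=1) = π·p₁ + (1−π)·p₀ = 0.194×0.55 + 0.806×0.233 = 0.2945.
Under exogeneity, PAF = [P(Y=1) − p₀] / P(Y=1).
PAF = (0.2945 − 0.233) / 0.2945 ≈ 0.2088

PAF ≈ 0.209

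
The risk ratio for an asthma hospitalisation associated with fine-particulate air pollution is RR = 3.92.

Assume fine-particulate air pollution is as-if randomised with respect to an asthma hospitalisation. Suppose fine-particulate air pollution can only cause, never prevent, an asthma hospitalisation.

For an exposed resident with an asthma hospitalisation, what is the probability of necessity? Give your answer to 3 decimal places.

Under exogeneity and monotonicity, PN = (RR − 1) / RR = 1 − 1/RR.
PN = (3.92 − 1) / 3.92 = 2.92 / 3.92 ≈ 0.7449

PN ≈ 0.745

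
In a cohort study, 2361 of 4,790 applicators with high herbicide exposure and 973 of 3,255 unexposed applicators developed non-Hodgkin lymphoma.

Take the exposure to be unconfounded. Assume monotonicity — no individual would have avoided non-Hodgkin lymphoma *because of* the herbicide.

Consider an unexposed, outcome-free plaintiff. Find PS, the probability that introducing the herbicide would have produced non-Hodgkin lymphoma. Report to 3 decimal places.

p₁ = P(outcome | exposed) = 2361/4790 = 0.4929
p₀ = P(outcome | unexposed) = 973/3255 = 0.29892
Under exogeneity and monotonicity, PS = (p₁ − p₀) / (1 − p₀).
PS = (0.4929 − 0.29892) / (1 − 0.29892) = 0.19398 / 0.70108 ≈ 0.2767

PS ≈ 0.277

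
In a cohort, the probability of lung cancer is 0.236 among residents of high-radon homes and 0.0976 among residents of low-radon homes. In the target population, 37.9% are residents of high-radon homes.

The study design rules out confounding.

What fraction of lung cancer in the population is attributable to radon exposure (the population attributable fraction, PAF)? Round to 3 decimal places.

Let p₁ = 0.236, p₀ = 0.0976.
Overall risk P(Y=1) = π·p₁ + (1−π)·p₀ = 0.379×0.236 + 0.621×0.0976 = 0.15005.
Under exogeneity, PAF = [P(Y=1) − p₀] / P(Y=1).
PAF = (0.15005 − 0.0976) / 0.15005 ≈ 0.3496

PAF ≈ 0.350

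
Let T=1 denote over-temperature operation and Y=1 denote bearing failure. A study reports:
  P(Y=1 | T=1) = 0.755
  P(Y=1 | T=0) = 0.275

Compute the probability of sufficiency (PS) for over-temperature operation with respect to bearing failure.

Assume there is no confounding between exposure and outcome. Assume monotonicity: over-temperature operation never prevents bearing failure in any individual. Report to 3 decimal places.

PS ≈ 0.662

Let p₁ = 0.755, p₀ = 0.275.
Under exogeneity and monotonicity, PS = (p₁ − p₀) / (1 − p₀).
PS = (0.755 − 0.275) / (1 − 0.275) = 0.48 / 0.725 ≈ 0.6621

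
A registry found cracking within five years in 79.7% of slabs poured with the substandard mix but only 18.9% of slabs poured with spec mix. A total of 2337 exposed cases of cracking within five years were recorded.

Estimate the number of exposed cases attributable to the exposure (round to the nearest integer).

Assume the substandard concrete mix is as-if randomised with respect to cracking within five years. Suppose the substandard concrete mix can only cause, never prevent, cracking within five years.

about 1783 cases

p₁ = 0.797, p₀ = 0.189.
PN = (p₁ − p₀)/p₁ = (0.797 − 0.189) / 0.797 ≈ 0.76286.
Attributable cases ≈ PN × (exposed cases) = 0.76286 × 2337 ≈ 1782.81.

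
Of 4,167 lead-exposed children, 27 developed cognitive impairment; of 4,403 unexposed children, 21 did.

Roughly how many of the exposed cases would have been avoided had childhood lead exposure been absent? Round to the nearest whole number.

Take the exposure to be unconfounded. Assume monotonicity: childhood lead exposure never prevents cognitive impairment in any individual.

p₁ = P(outcome | exposed) = 27/4167 = 0.0064795
p₀ = P(outcome | unexposed) = 21/4403 = 0.0047695
PN = (p₁ − p₀)/p₁ = (0.0064795 − 0.0047695) / 0.0064795 ≈ 0.26391.
Attributable cases ≈ PN × (exposed cases) = 0.26391 × 27 ≈ 7.13.

about 7 cases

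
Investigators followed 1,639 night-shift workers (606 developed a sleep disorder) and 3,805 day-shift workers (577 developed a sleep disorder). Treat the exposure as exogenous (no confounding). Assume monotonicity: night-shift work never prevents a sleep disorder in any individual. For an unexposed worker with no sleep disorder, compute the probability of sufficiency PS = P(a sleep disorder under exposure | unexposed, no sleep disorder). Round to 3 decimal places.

p₁ = P(outcome | exposed) = 606/1639 = 0.36974
p₀ = P(outcome | unexposed) = 577/3805 = 0.15164
Under exogeneity and monotonicity, PS = (p₁ − p₀) / (1 − p₀).
PS = (0.36974 − 0.15164) / (1 − 0.15164) = 0.2181 / 0.84836 ≈ 0.2571

PS ≈ 0.257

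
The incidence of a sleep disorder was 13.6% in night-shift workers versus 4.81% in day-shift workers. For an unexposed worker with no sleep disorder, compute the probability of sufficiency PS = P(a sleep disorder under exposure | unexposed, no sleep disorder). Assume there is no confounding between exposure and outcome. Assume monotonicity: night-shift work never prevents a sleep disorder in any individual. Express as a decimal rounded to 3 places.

p₁ = 0.136, p₀ = 0.0481.
Under exogeneity and monotonicity, PS = (p₁ − p₀) / (1 − p₀).
PS = (0.136 − 0.0481) / (1 − 0.0481) = 0.0879 / 0.9519 ≈ 0.0923

PS ≈ 0.092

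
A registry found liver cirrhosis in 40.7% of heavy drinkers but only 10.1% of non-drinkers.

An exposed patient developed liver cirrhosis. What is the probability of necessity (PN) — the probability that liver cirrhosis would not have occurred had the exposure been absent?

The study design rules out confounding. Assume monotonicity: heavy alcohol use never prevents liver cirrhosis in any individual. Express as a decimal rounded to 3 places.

PN ≈ 0.752

p₁ = 0.407, p₀ = 0.101.
Under exogeneity and monotonicity, PN = (p₁ − p₀) / p₁.
PN = (0.407 − 0.101) / 0.407 = 0.306 / 0.407 ≈ 0.7518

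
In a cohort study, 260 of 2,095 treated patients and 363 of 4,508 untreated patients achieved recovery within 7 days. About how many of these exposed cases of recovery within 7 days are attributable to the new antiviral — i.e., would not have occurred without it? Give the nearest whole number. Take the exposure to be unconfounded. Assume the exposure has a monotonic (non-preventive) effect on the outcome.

about 91 cases

p₁ = P(outcome | exposed) = 260/2095 = 0.12411
p₀ = P(outcome | unexposed) = 363/4508 = 0.080524
PN = (p₁ − p₀)/p₁ = (0.12411 − 0.080524) / 0.12411 ≈ 0.35117.
Attributable cases ≈ PN × (exposed cases) = 0.35117 × 260 ≈ 91.30.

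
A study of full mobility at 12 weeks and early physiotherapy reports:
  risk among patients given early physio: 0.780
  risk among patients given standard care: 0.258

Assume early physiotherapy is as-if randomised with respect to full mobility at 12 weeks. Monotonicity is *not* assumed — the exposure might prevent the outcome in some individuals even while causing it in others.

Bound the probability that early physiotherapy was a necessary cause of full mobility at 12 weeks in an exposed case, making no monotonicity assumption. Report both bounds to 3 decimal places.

0.669 ≤ PN ≤ 0.951

Let p₁ = 0.78, p₀ = 0.258.
Under exogeneity alone the bounds on PN are max{0,(p₁−p₀)/p₁} ≤ PN ≤ min{1,(1−p₀)/p₁}.
  lower = (p₁ − p₀)/p₁ = 0.522 / 0.78 ≈ 0.6692
  upper = min{1, (1 − p₀)/p₁} = 0.742 / 0.78 ≈ 0.9513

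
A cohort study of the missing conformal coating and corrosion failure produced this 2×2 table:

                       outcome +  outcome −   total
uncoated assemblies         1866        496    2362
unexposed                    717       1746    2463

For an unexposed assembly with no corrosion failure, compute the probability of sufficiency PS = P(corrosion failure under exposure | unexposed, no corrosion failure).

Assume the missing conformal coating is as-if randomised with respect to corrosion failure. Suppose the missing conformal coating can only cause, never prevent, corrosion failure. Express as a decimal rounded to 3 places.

p₁ = P(outcome | exposed) = 1866/2362 = 0.79001
p₀ = P(outcome | unexposed) = 717/2463 = 0.29111
Under exogeneity and monotonicity, PS = (p₁ − p₀) / (1 − p₀).
PS = (0.79001 − 0.29111) / (1 − 0.29111) = 0.4989 / 0.70889 ≈ 0.7038

PS ≈ 0.704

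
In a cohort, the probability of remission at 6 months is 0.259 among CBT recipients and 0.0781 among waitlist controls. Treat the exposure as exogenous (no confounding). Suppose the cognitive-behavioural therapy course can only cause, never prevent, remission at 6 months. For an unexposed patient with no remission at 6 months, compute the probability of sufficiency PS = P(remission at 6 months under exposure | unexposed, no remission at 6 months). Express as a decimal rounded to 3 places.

PS ≈ 0.196

Let p₁ = 0.259, p₀ = 0.0781.
Under exogeneity and monotonicity, PS = (p₁ − p₀) / (1 − p₀).
PS = (0.259 − 0.0781) / (1 − 0.0781) = 0.1809 / 0.9219 ≈ 0.1962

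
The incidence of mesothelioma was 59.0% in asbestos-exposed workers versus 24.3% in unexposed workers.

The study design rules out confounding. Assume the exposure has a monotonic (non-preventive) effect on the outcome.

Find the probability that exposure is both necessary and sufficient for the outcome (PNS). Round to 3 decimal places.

PNS ≈ 0.347

p₁ = 0.59, p₀ = 0.243.
Under exogeneity and monotonicity, PNS = p₁ − p₀.
PNS = 0.59 − 0.243 = 0.347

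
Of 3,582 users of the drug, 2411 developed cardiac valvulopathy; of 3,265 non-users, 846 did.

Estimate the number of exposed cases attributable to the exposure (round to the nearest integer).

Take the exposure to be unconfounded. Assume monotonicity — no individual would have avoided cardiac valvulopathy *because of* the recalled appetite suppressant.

about 1483 cases

p₁ = P(outcome | exposed) = 2411/3582 = 0.67309
p₀ = P(outcome | unexposed) = 846/3265 = 0.25911
PN = (p₁ − p₀)/p₁ = (0.67309 − 0.25911) / 0.67309 ≈ 0.61504.
Attributable cases ≈ PN × (exposed cases) = 0.61504 × 2411 ≈ 1482.86.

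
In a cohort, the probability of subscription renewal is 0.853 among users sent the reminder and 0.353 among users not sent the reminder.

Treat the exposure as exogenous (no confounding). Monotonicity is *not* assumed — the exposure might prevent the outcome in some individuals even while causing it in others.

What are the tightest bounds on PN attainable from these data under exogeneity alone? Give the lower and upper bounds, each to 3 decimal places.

0.586 ≤ PN ≤ 0.758

Let p₁ = 0.853, p₀ = 0.353.
Under exogeneity alone the bounds on PN are max{0,(p₁−p₀)/p₁} ≤ PN ≤ min{1,(1−p₀)/p₁}.
  lower = (p₁ − p₀)/p₁ = 0.5 / 0.853 ≈ 0.5862
  upper = min{1, (1 − p₀)/p₁} = 0.647 / 0.853 ≈ 0.7585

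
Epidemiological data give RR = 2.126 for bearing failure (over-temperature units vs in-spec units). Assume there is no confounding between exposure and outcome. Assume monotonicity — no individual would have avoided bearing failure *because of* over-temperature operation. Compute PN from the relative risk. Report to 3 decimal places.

Under exogeneity and monotonicity, PN = (RR − 1) / RR = 1 − 1/RR.
PN = (2.126 − 1) / 2.126 = 1.126 / 2.126 ≈ 0.5296

PN ≈ 0.530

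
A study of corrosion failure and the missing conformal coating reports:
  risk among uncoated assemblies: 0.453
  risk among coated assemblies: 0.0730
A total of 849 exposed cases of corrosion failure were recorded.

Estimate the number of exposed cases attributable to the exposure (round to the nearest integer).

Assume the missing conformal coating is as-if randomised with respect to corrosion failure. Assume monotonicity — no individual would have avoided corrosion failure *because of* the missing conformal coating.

Let p₁ = 0.453, p₀ = 0.073.
PN = (p₁ − p₀)/p₁ = (0.453 − 0.073) / 0.453 ≈ 0.83885.
Attributable cases ≈ PN × (exposed cases) = 0.83885 × 849 ≈ 712.19.

about 712 cases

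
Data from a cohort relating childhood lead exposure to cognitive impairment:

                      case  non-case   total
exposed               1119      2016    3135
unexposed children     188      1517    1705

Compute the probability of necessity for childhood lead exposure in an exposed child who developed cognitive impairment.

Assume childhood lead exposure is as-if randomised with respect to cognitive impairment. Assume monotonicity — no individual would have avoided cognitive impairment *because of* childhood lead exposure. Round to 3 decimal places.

PN ≈ 0.691

p₁ = P(outcome | exposed) = 1119/3135 = 0.35694
p₀ = P(outcome | unexposed) = 188/1705 = 0.11026
Under exogeneity and monotonicity, PN = (p₁ − p₀)/p₁.
PN = (0.35694 − 0.11026) / 0.35694 ≈ 0.6911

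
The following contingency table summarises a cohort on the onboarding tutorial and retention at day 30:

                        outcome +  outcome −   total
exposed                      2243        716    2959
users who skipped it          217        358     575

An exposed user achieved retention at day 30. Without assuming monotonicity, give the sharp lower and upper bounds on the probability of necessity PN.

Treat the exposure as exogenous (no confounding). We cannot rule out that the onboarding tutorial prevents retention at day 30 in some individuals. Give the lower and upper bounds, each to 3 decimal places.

p₁ = P(outcome | exposed) = 2243/2959 = 0.75803
p₀ = P(outcome | unexposed) = 217/575 = 0.37739
Under exogeneity alone the bounds on PN are max{0,(p₁−p₀)/p₁} ≤ PN ≤ min{1,(1−p₀)/p₁}.
  lower = (p₁ − p₀)/p₁ = 0.38064 / 0.75803 ≈ 0.5021
  upper = min{1, (1 − p₀)/p₁} = 0.62261 / 0.75803 ≈ 0.8214

0.502 ≤ PN ≤ 0.821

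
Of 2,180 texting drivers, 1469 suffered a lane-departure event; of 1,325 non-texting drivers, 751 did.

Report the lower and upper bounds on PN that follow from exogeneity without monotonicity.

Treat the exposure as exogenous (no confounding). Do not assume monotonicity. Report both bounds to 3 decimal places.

0.159 ≤ PN ≤ 0.643

p₁ = P(outcome | exposed) = 1469/2180 = 0.67385
p₀ = P(outcome | unexposed) = 751/1325 = 0.56679
Under exogeneity alone the bounds on PN are max{0,(p₁−p₀)/p₁} ≤ PN ≤ min{1,(1−p₀)/p₁}.
  lower = (p₁ − p₀)/p₁ = 0.10706 / 0.67385 ≈ 0.1589
  upper = min{1, (1 − p₀)/p₁} = 0.43321 / 0.67385 ≈ 0.6429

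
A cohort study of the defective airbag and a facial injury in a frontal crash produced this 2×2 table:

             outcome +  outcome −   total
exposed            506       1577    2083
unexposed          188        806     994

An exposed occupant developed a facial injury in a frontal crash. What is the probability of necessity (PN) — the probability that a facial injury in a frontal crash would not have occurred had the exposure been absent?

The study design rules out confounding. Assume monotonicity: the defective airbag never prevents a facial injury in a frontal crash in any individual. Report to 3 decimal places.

PN ≈ 0.221

p₁ = P(outcome | exposed) = 506/2083 = 0.24292
p₀ = P(outcome | unexposed) = 188/994 = 0.18913
Under exogeneity and monotonicity, PN = (p₁ − p₀) / p₁.
PN = (0.24292 − 0.18913) / 0.24292 = 0.053784 / 0.24292 ≈ 0.2214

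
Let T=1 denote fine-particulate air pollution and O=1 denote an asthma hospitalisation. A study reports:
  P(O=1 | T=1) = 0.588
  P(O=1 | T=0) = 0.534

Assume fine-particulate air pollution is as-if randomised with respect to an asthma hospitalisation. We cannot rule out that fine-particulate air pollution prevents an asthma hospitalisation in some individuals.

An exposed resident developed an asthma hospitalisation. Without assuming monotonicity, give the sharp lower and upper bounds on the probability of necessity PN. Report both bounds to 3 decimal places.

0.092 ≤ PN ≤ 0.793

Let p₁ = 0.588, p₀ = 0.534.
Under exogeneity alone the bounds on PN are max{0,(p₁−p₀)/p₁} ≤ PN ≤ min{1,(1−p₀)/p₁}.
  lower = (p₁ − p₀)/p₁ = 0.054 / 0.588 ≈ 0.0918
  upper = min{1, (1 − p₀)/p₁} = 0.466 / 0.588 ≈ 0.7925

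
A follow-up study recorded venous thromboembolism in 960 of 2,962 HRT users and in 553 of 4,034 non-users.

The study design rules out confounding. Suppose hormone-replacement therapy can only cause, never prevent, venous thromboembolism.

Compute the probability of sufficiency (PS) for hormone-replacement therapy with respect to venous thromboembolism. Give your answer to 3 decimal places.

PS ≈ 0.217

p₁ = P(outcome | exposed) = 960/2962 = 0.32411
p₀ = P(outcome | unexposed) = 553/4034 = 0.13708
Under exogeneity and monotonicity, PS = (p₁ − p₀) / (1 − p₀).
PS = (0.32411 − 0.13708) / (1 − 0.13708) = 0.18702 / 0.86292 ≈ 0.2167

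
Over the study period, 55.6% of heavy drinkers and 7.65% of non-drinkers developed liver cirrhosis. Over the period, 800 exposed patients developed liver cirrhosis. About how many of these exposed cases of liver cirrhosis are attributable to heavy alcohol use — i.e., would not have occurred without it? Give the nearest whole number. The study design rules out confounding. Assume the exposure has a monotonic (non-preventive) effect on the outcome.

about 690 cases

p₁ = 0.556, p₀ = 0.0765.
PN = (p₁ − p₀)/p₁ = (0.556 − 0.0765) / 0.556 ≈ 0.86241.
Attributable cases ≈ PN × (exposed cases) = 0.86241 × 800 ≈ 689.93.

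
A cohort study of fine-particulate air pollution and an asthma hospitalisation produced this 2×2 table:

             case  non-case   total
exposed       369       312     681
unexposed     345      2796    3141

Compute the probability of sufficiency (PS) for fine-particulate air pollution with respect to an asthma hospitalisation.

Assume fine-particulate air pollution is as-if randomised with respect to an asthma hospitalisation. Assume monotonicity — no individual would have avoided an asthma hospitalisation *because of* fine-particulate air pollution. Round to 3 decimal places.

p₁ = P(outcome | exposed) = 369/681 = 0.54185
p₀ = P(outcome | unexposed) = 345/3141 = 0.10984
Under exogeneity and monotonicity, PS = (p₁ − p₀)/(1 − p₀).
PS = (0.54185 − 0.10984) / 0.89016 ≈ 0.4853

PS ≈ 0.485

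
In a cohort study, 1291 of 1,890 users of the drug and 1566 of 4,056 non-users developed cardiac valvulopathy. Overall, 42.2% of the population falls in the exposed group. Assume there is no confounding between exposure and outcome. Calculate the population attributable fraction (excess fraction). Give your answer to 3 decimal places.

p₁ = P(outcome | exposed) = 1291/1890 = 0.68307
p₀ = P(outcome | unexposed) = 1566/4056 = 0.38609
Overall risk P(Y=1) = π·p₁ + (1−π)·p₀ = 0.422×0.68307 + 0.578×0.38609 = 0.51142.
Under exogeneity, PAF = [P(Y=1) − p₀] / P(Y=1).
PAF = (0.51142 − 0.38609) / 0.51142 ≈ 0.2451

PAF ≈ 0.245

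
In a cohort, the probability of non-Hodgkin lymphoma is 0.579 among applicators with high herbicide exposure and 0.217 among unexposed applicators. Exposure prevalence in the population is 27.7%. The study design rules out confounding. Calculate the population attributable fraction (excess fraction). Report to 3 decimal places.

Let p₁ = 0.579, p₀ = 0.217.
Overall risk P(Y=1) = π·p₁ + (1−π)·p₀ = 0.277×0.579 + 0.723×0.217 = 0.31727.
Under exogeneity, PAF = [P(Y=1) − p₀] / P(Y=1).
PAF = (0.31727 − 0.217) / 0.31727 ≈ 0.3160

PAF ≈ 0.316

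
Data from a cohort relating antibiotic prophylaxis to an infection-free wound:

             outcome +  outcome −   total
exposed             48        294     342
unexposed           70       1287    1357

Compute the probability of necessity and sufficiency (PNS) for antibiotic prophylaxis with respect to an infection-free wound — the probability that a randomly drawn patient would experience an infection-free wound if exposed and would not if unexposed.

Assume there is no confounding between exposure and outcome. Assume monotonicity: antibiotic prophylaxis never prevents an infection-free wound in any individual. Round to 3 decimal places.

PNS ≈ 0.089

p₁ = P(outcome | exposed) = 48/342 = 0.14035
p₀ = P(outcome | unexposed) = 70/1357 = 0.051584
Under exogeneity and monotonicity, PNS = p₁ − p₀.
PNS = 0.14035 − 0.051584 = 0.088766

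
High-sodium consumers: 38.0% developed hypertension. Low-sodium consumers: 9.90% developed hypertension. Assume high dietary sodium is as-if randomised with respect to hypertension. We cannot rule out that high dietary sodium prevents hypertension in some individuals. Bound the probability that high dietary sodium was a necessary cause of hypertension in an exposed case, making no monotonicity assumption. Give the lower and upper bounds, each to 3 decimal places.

p₁ = 0.38, p₀ = 0.099.
Under exogeneity alone the bounds on PN are max{0,(p₁−p₀)/p₁} ≤ PN ≤ min{1,(1−p₀)/p₁}.
  lower = (p₁ − p₀)/p₁ = 0.281 / 0.38 ≈ 0.7395
  upper = min{1, (1 − p₀)/p₁} = 0.901 / 0.38 ≈ 2.3711 → capped at 1

0.739 ≤ PN ≤ 1.000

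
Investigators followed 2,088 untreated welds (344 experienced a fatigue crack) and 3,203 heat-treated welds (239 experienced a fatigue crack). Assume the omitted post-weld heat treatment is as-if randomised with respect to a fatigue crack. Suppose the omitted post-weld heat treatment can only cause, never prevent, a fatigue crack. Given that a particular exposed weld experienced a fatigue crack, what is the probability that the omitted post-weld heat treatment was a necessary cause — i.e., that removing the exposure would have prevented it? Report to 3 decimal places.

PN ≈ 0.547

p₁ = P(outcome | exposed) = 344/2088 = 0.16475
p₀ = P(outcome | unexposed) = 239/3203 = 0.074618
Under exogeneity and monotonicity, PN = (p₁ − p₀) / p₁.
PN = (0.16475 − 0.074618) / 0.16475 = 0.090133 / 0.16475 ≈ 0.5471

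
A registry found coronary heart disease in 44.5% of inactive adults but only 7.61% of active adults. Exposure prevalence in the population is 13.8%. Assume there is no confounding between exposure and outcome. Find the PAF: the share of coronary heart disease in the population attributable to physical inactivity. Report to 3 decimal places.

PAF ≈ 0.401

p₁ = 0.445, p₀ = 0.0761.
Overall risk P(Y=1) = π·p₁ + (1−π)·p₀ = 0.138×0.445 + 0.862×0.0761 = 0.12701.
Under exogeneity, PAF = [P(Y=1) − p₀] / P(Y=1).
PAF = (0.12701 − 0.0761) / 0.12701 ≈ 0.4008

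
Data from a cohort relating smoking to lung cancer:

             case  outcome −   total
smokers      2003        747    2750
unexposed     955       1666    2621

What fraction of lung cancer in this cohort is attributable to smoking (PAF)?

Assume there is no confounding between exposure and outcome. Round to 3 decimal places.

p₁ = P(outcome | exposed) = 2003/2750 = 0.72836
p₀ = P(outcome | unexposed) = 955/2621 = 0.36436
Exposure prevalence π = 2750/5371 = 0.51201; overall risk P(Y=1) = 0.55074.
Under exogeneity, PAF = [P(Y=1) − p₀]/P(Y=1).
PAF = (0.55074 − 0.36436) / 0.55074 ≈ 0.3384

PAF ≈ 0.338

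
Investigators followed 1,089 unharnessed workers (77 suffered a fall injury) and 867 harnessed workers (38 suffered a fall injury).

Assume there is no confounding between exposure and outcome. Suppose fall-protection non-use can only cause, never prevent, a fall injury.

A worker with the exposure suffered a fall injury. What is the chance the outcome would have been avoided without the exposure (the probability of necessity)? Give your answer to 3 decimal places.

PN ≈ 0.380

p₁ = P(outcome | exposed) = 77/1089 = 0.070707
p₀ = P(outcome | unexposed) = 38/867 = 0.043829
Under exogeneity and monotonicity, PN = (p₁ − p₀) / p₁.
PN = (0.070707 − 0.043829) / 0.070707 = 0.026878 / 0.070707 ≈ 0.3801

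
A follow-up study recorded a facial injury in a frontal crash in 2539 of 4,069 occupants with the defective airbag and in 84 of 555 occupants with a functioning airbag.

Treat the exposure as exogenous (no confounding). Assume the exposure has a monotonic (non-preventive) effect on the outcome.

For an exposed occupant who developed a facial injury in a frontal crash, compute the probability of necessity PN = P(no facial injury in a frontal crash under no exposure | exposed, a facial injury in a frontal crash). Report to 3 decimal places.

PN ≈ 0.757

p₁ = P(outcome | exposed) = 2539/4069 = 0.62399
p₀ = P(outcome | unexposed) = 84/555 = 0.15135
Under exogeneity and monotonicity, PN = (p₁ − p₀) / p₁.
PN = (0.62399 − 0.15135) / 0.62399 = 0.47263 / 0.62399 ≈ 0.7574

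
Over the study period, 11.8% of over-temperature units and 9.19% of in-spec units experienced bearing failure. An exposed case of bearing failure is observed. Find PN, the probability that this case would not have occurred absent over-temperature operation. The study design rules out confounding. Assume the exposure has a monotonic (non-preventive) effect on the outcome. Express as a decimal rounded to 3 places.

PN ≈ 0.221

p₁ = 0.118, p₀ = 0.0919.
Under exogeneity and monotonicity, PN = (p₁ − p₀) / p₁.
PN = (0.118 − 0.0919) / 0.118 = 0.0261 / 0.118 ≈ 0.2212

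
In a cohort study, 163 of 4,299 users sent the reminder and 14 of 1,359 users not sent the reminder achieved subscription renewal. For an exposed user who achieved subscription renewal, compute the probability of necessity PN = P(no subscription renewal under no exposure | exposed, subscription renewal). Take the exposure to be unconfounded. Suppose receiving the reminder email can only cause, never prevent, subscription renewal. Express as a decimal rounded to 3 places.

PN ≈ 0.728

p₁ = P(outcome | exposed) = 163/4299 = 0.037916
p₀ = P(outcome | unexposed) = 14/1359 = 0.010302
Under exogeneity and monotonicity, PN = (p₁ − p₀) / p₁.
PN = (0.037916 − 0.010302) / 0.037916 = 0.027614 / 0.037916 ≈ 0.7283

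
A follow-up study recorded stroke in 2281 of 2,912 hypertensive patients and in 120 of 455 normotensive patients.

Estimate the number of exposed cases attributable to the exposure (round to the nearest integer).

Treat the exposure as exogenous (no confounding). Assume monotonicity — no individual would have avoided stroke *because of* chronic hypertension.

p₁ = P(outcome | exposed) = 2281/2912 = 0.78331
p₀ = P(outcome | unexposed) = 120/455 = 0.26374
PN = (p₁ − p₀)/p₁ = (0.78331 − 0.26374) / 0.78331 ≈ 0.66331.
Attributable cases ≈ PN × (exposed cases) = 0.66331 × 2281 ≈ 1513.00.

about 1513 cases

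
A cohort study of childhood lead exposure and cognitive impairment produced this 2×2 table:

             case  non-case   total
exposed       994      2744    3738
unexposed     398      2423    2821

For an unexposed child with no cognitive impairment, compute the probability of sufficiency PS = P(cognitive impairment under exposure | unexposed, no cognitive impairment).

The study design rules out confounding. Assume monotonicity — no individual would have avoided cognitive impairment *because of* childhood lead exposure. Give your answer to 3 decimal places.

p₁ = P(outcome | exposed) = 994/3738 = 0.26592
p₀ = P(outcome | unexposed) = 398/2821 = 0.14108
Under exogeneity and monotonicity, PS = (p₁ − p₀)/(1 − p₀).
PS = (0.26592 − 0.14108) / 0.85892 ≈ 0.1453

PS ≈ 0.145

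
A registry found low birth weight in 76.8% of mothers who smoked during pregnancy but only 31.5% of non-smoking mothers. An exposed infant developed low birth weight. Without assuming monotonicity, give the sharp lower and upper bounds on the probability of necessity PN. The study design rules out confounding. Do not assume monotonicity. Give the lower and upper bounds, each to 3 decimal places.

p₁ = 0.768, p₀ = 0.315.
Under exogeneity alone the bounds on PN are max{0,(p₁−p₀)/p₁} ≤ PN ≤ min{1,(1−p₀)/p₁}.
  lower = (p₁ − p₀)/p₁ = 0.453 / 0.768 ≈ 0.5898
  upper = min{1, (1 − p₀)/p₁} = 0.685 / 0.768 ≈ 0.8919

0.590 ≤ PN ≤ 0.892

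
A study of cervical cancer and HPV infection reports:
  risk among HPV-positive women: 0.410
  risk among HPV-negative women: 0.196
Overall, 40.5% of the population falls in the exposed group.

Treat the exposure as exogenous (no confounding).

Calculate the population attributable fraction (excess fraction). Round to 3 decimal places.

PAF ≈ 0.307

Let p₁ = 0.41, p₀ = 0.196.
Overall risk P(Y=1) = π·p₁ + (1−π)·p₀ = 0.405×0.41 + 0.595×0.196 = 0.28267.
Under exogeneity, PAF = [P(Y=1) − p₀] / P(Y=1).
PAF = (0.28267 − 0.196) / 0.28267 ≈ 0.3066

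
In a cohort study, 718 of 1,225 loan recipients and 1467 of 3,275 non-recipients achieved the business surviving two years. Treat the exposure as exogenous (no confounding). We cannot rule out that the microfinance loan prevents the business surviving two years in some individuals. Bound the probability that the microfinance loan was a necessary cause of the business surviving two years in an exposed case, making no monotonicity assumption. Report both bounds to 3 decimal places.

p₁ = P(outcome | exposed) = 718/1225 = 0.58612
p₀ = P(outcome | unexposed) = 1467/3275 = 0.44794
Under exogeneity alone the bounds on PN are max{0,(p₁−p₀)/p₁} ≤ PN ≤ min{1,(1−p₀)/p₁}.
  lower = (p₁ − p₀)/p₁ = 0.13818 / 0.58612 ≈ 0.2358
  upper = min{1, (1 − p₀)/p₁} = 0.55206 / 0.58612 ≈ 0.9419

0.236 ≤ PN ≤ 0.942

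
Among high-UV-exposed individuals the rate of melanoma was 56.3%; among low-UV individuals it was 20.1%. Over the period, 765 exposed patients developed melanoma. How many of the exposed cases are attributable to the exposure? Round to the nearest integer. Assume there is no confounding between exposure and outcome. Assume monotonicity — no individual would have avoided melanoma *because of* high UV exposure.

p₁ = 0.563, p₀ = 0.201.
PN = (p₁ − p₀)/p₁ = (0.563 − 0.201) / 0.563 ≈ 0.64298.
Attributable cases ≈ PN × (exposed cases) = 0.64298 × 765 ≈ 491.88.

about 492 cases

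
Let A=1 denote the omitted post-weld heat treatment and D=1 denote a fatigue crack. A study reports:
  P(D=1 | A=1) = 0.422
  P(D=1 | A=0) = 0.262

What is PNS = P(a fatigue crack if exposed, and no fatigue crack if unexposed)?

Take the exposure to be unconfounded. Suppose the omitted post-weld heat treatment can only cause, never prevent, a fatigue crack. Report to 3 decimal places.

Let p₁ = 0.422, p₀ = 0.262.
Under exogeneity and monotonicity, PNS = p₁ − p₀.
PNS = 0.422 − 0.262 = 0.16

PNS ≈ 0.160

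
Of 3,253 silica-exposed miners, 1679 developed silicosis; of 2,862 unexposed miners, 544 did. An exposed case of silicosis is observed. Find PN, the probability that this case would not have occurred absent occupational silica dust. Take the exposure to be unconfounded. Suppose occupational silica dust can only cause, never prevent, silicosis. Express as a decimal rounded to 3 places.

PN ≈ 0.632

p₁ = P(outcome | exposed) = 1679/3253 = 0.51614
p₀ = P(outcome | unexposed) = 544/2862 = 0.19008
Under exogeneity and monotonicity, PN = (p₁ − p₀) / p₁.
PN = (0.51614 − 0.19008) / 0.51614 = 0.32606 / 0.51614 ≈ 0.6317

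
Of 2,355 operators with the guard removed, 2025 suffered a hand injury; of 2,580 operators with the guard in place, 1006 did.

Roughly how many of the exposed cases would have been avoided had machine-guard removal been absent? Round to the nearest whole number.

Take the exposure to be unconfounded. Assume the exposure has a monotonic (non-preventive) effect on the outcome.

about 1107 cases

p₁ = P(outcome | exposed) = 2025/2355 = 0.85987
p₀ = P(outcome | unexposed) = 1006/2580 = 0.38992
PN = (p₁ − p₀)/p₁ = (0.85987 − 0.38992) / 0.85987 ≈ 0.54653.
Attributable cases ≈ PN × (exposed cases) = 0.54653 × 2025 ≈ 1106.73.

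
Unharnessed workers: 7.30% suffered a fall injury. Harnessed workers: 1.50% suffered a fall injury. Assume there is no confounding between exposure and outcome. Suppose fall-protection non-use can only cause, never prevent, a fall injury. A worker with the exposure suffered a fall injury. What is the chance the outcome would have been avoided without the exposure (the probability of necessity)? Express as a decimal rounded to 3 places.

PN ≈ 0.795

p₁ = 0.073, p₀ = 0.015.
Under exogeneity and monotonicity, PN = (p₁ − p₀) / p₁.
PN = (0.073 − 0.015) / 0.073 = 0.058 / 0.073 ≈ 0.7945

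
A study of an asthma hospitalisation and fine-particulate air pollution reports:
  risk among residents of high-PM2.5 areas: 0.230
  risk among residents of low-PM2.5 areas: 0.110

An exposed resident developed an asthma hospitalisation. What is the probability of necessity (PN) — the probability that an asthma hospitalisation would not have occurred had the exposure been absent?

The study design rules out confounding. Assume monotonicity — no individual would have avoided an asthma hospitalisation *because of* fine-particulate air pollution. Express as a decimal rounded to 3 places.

Let p₁ = 0.23, p₀ = 0.11.
Under exogeneity and monotonicity, PN = (p₁ − p₀) / p₁.
PN = (0.23 − 0.11) / 0.23 = 0.12 / 0.23 ≈ 0.5217

PN ≈ 0.522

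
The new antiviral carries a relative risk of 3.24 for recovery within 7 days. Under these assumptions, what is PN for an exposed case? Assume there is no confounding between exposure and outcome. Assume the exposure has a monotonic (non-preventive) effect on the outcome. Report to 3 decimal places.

PN ≈ 0.691

Under exogeneity and monotonicity, PN = (RR − 1) / RR = 1 − 1/RR.
PN = (3.24 − 1) / 3.24 = 2.24 / 3.24 ≈ 0.6914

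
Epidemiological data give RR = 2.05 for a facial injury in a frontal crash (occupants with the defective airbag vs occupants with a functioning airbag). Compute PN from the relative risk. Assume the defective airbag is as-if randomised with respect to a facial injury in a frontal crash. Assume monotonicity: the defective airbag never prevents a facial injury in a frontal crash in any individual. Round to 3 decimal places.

PN ≈ 0.512

Under exogeneity and monotonicity, PN = (RR − 1) / RR = 1 − 1/RR.
PN = (2.05 − 1) / 2.05 = 1.05 / 2.05 ≈ 0.5122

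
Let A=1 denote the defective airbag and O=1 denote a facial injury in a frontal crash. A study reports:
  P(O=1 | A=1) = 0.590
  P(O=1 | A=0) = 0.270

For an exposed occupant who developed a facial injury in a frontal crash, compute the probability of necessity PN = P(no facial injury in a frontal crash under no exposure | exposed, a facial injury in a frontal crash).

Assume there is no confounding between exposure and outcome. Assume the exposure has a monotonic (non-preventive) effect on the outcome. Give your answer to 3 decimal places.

PN ≈ 0.542

Let p₁ = 0.59, p₀ = 0.27.
Under exogeneity and monotonicity, PN = (p₁ − p₀) / p₁.
PN = (0.59 − 0.27) / 0.59 = 0.32 / 0.59 ≈ 0.5424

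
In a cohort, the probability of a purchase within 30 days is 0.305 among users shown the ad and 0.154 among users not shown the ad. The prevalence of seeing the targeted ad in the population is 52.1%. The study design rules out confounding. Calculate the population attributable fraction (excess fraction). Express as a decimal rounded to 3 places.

PAF ≈ 0.338

Let p₁ = 0.305, p₀ = 0.154.
Overall risk P(Y=1) = π·p₁ + (1−π)·p₀ = 0.521×0.305 + 0.479×0.154 = 0.23267.
Under exogeneity, PAF = [P(Y=1) − p₀] / P(Y=1).
PAF = (0.23267 − 0.154) / 0.23267 ≈ 0.3381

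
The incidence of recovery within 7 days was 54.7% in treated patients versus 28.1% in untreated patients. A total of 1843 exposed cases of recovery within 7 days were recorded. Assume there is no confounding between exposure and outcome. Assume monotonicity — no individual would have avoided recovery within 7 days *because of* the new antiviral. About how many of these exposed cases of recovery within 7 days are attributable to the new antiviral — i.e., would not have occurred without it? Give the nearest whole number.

about 896 cases

p₁ = 0.547, p₀ = 0.281.
PN = (p₁ − p₀)/p₁ = (0.547 − 0.281) / 0.547 ≈ 0.48629.
Attributable cases ≈ PN × (exposed cases) = 0.48629 × 1843 ≈ 896.23.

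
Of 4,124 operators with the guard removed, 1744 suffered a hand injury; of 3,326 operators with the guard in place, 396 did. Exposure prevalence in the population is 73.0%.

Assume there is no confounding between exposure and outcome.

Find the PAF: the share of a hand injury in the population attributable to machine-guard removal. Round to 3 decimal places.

PAF ≈ 0.651

p₁ = P(outcome | exposed) = 1744/4124 = 0.42289
p₀ = P(outcome | unexposed) = 396/3326 = 0.11906
Overall risk P(Y=1) = π·p₁ + (1−π)·p₀ = 0.73×0.42289 + 0.27×0.11906 = 0.34086.
Under exogeneity, PAF = [P(Y=1) − p₀] / P(Y=1).
PAF = (0.34086 − 0.11906) / 0.34086 ≈ 0.6507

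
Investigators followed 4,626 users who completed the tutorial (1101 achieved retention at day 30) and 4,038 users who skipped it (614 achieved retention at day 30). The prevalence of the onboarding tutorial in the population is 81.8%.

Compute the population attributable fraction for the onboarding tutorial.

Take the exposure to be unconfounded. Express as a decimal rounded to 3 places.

p₁ = P(outcome | exposed) = 1101/4626 = 0.238
p₀ = P(outcome | unexposed) = 614/4038 = 0.15206
Overall risk P(Y=1) = π·p₁ + (1−π)·p₀ = 0.818×0.238 + 0.182×0.15206 = 0.22236.
Under exogeneity, PAF = [P(Y=1) − p₀] / P(Y=1).
PAF = (0.22236 − 0.15206) / 0.22236 ≈ 0.3162

PAF ≈ 0.316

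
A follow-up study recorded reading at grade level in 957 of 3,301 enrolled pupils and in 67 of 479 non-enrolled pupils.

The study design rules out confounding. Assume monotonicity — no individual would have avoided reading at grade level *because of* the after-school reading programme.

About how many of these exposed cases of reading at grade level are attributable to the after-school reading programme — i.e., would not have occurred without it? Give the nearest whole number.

about 495 cases

p₁ = P(outcome | exposed) = 957/3301 = 0.28991
p₀ = P(outcome | unexposed) = 67/479 = 0.13987
PN = (p₁ − p₀)/p₁ = (0.28991 − 0.13987) / 0.28991 ≈ 0.51753.
Attributable cases ≈ PN × (exposed cases) = 0.51753 × 957 ≈ 495.27.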